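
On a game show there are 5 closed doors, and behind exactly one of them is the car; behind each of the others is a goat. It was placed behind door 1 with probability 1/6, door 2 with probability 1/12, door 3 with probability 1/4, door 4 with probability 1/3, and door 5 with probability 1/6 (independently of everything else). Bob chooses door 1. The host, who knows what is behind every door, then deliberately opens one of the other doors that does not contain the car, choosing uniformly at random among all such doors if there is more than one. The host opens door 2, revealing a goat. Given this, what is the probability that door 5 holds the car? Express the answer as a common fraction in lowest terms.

4/21

Consider each possible location of the car in turn.
If it is behind door 1 (prior 1/6): the host has 4 equally likely choices, so probability 1/4; weight (1/6)·(1/4) = 1/24.
If it is behind door 2 (prior 1/12): the host opened door 2, so this case is ruled out; weight (1/12)·0 = 0.
If it is behind door 3 (prior 1/4): the host has 3 equally likely choices, so probability 1/3; weight (1/4)·(1/3) = 1/12.
If it is behind door 4 (prior 1/3): the host has 3 equally likely choices, so probability 1/3; weight (1/3)·(1/3) = 1/9.
If it is behind door 5 (prior 1/6): the host has 3 equally likely choices, so probability 1/3; weight (1/6)·(1/3) = 1/18.
The weights sum to 7/24.
So P(the car behind door 5 | the host opened door 2) = (1/18) / (7/24) = 4/21.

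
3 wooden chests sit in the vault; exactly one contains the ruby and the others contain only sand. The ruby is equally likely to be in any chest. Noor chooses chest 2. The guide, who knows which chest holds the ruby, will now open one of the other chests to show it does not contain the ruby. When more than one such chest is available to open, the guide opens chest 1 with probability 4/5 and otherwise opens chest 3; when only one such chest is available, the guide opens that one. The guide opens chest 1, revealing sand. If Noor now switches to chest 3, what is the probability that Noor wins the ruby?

Apply Bayes' rule, conditioning on where the ruby actually is.
If it is in chest 1 (prior 1/3): the guide opened chest 1, so this case is ruled out; weight (1/3)·0 = 0.
If it is in chest 2 (prior 1/3): chest 1 is available, opened with probability 4/5; weight (1/3)·(4/5) = 4/15.
If it is in chest 3 (prior 1/3): only chest 1 is available, probability 1; weight (1/3)·1 = 1/3.
The weights sum to 3/5.
So P(the ruby in chest 3 | the guide opened chest 1) = (1/3) / (3/5) = 5/9.

5/9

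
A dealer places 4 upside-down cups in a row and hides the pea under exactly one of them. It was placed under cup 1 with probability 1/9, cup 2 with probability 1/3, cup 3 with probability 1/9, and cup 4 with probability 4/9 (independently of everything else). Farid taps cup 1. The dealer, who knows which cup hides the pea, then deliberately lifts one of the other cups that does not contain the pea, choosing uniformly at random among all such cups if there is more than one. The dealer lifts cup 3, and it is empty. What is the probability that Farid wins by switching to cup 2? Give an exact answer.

9/23

Condition on the true location of the pea.
If it is under cup 1 (prior 1/9): the dealer has 3 equally likely choices, so probability 1/3; weight (1/9)·(1/3) = 1/27.
If it is under cup 2 (prior 1/3): the dealer has 2 equally likely choices, so probability 1/2; weight (1/3)·(1/2) = 1/6.
If it is under cup 3 (prior 1/9): the dealer opened cup 3, so this case is ruled out; weight (1/9)·0 = 0.
If it is under cup 4 (prior 4/9): the dealer has 2 equally likely choices, so probability 1/2; weight (4/9)·(1/2) = 2/9.
The weights sum to 23/54.
So P(the pea under cup 2 | the dealer opened cup 3) = (1/6) / (23/54) = 9/23.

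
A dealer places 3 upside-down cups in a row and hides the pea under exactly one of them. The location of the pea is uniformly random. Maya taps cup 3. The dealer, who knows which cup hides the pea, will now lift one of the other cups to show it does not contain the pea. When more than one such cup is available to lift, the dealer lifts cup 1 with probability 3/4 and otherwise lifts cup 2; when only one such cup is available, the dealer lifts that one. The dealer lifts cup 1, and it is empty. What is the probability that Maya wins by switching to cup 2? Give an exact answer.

4/7

Apply Bayes' rule, conditioning on where the pea actually is.
If it is under cup 1 (prior 1/3): the dealer opened cup 1, so this case is ruled out; weight (1/3)·0 = 0.
If it is under cup 2 (prior 1/3): only cup 1 is available, probability 1; weight (1/3)·1 = 1/3.
If it is under cup 3 (prior 1/3): cup 1 is available, opened with probability 3/4; weight (1/3)·(3/4) = 1/4.
The weights sum to 7/12.
So P(the pea under cup 2 | the dealer opened cup 1) = (1/3) / (7/12) = 4/7.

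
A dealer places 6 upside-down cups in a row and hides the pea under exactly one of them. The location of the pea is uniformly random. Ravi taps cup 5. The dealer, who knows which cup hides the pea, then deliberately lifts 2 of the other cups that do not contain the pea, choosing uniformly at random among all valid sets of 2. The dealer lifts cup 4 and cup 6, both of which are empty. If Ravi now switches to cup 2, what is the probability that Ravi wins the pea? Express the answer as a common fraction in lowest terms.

5/18

Condition on the true location of the pea.
If it is under any of cups 1, 2, and 3 (prior 1/6 each): the dealer has 6 equally likely choices, so probability 1/6; weight (1/6)·(1/6) = 1/36 each.
If it is under either of cups 4 and 6 (prior 1/6 each): that cup was opened and seen not to hold the prize — ruled out; weight (1/6)·0 = 0 each.
If it is under cup 5 (prior 1/6): the dealer has 10 equally likely choices, so probability 1/10; weight (1/6)·(1/10) = 1/60.
The weights sum to 1/10.
So P(the pea under cup 2 | the dealer opened cup 4 and cup 6) = (1/36) / (1/10) = 5/18.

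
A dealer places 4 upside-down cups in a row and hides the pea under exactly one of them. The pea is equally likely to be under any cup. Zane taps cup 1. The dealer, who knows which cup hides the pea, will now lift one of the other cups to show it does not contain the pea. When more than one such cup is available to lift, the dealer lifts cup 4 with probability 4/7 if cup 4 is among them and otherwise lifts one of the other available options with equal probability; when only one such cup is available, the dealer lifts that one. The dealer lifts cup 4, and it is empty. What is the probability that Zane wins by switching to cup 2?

1/3

Consider each possible location of the pea in turn.
If it is under any of cups 1, 2, and 3 (prior 1/4 each): cup 4 is available, opened with probability 4/7; weight (1/4)·(4/7) = 1/7 each.
If it is under cup 4 (prior 1/4): the dealer opened cup 4, so this case is ruled out; weight (1/4)·0 = 0.
The weights sum to 3/7.
So P(the pea under cup 2 | the dealer opened cup 4) = (1/7) / (3/7) = 1/3.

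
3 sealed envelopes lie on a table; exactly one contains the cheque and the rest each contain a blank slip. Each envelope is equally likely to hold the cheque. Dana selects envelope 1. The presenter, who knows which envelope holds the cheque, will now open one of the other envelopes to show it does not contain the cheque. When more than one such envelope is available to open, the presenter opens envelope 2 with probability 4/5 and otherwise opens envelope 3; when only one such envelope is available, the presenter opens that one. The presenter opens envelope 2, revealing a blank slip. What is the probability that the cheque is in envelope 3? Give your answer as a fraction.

5/9

Consider each possible location of the cheque in turn.
If it is in envelope 1 (prior 1/3): envelope 2 is available, opened with probability 4/5; weight (1/3)·(4/5) = 4/15.
If it is in envelope 2 (prior 1/3): the presenter opened envelope 2, so this case is ruled out; weight (1/3)·0 = 0.
If it is in envelope 3 (prior 1/3): only envelope 2 is available, probability 1; weight (1/3)·1 = 1/3.
The weights sum to 3/5.
So P(the cheque in envelope 3 | the presenter opened envelope 2) = (1/3) / (3/5) = 5/9.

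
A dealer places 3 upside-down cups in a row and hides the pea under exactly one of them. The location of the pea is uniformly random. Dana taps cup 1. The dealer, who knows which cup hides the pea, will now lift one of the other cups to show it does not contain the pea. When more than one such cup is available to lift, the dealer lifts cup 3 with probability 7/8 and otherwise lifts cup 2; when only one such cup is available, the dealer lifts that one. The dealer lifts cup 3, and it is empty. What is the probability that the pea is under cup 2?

8/15

Apply Bayes' rule, conditioning on where the pea actually is.
If it is under cup 1 (prior 1/3): cup 3 is available, opened with probability 7/8; weight (1/3)·(7/8) = 7/24.
If it is under cup 2 (prior 1/3): only cup 3 is available, probability 1; weight (1/3)·1 = 1/3.
If it is under cup 3 (prior 1/3): the dealer opened cup 3, so this case is ruled out; weight (1/3)·0 = 0.
The weights sum to 5/8.
So P(the pea under cup 2 | the dealer opened cup 3) = (1/3) / (5/8) = 8/15.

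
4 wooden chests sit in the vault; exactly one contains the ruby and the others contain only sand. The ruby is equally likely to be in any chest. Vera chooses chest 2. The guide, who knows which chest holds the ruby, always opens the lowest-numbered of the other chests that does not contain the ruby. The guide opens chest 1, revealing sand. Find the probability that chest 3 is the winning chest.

Consider each possible location of the ruby in turn.
If it is in chest 1 (prior 1/4): the guide opened chest 1, so this case is ruled out; weight (1/4)·0 = 0.
If it is in any of chests 2, 3, and 4 (prior 1/4 each): chest 1 is the lowest-numbered option available, probability 1; weight (1/4)·1 = 1/4 each.
The weights sum to 3/4.
So P(the ruby in chest 3 | the guide opened chest 1) = (1/4) / (3/4) = 1/3.

1/3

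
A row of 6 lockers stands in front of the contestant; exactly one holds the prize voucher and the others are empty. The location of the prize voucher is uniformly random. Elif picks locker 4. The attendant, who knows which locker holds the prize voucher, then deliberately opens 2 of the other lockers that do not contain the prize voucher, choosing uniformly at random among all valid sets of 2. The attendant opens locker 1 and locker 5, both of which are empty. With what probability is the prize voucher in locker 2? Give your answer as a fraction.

Consider each possible location of the prize voucher in turn.
If it is in either of lockers 1 and 5 (prior 1/6 each): that locker was opened and seen not to hold the prize — ruled out; weight (1/6)·0 = 0 each.
If it is in any of lockers 2, 3, and 6 (prior 1/6 each): the attendant has 6 equally likely choices, so probability 1/6; weight (1/6)·(1/6) = 1/36 each.
If it is in locker 4 (prior 1/6): the attendant has 10 equally likely choices, so probability 1/10; weight (1/6)·(1/10) = 1/60.
The weights sum to 1/10.
So P(the prize voucher in locker 2 | the attendant opened locker 1 and locker 5) = (1/36) / (1/10) = 5/18.

5/18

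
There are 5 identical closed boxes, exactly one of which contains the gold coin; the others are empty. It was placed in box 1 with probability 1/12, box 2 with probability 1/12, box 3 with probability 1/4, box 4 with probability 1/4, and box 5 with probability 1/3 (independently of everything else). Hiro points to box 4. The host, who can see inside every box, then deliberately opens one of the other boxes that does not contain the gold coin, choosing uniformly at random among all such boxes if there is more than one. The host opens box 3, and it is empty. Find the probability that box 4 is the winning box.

3/11

Consider each possible location of the gold coin in turn.
If it is in either of boxes 1 and 2 (prior 1/12 each): the host has 3 equally likely choices, so probability 1/3; weight (1/12)·(1/3) = 1/36 each.
If it is in box 3 (prior 1/4): the host opened box 3, so this case is ruled out; weight (1/4)·0 = 0.
If it is in box 4 (prior 1/4): the host has 4 equally likely choices, so probability 1/4; weight (1/4)·(1/4) = 1/16.
If it is in box 5 (prior 1/3): the host has 3 equally likely choices, so probability 1/3; weight (1/3)·(1/3) = 1/9.
The weights sum to 11/48.
So P(the gold coin in box 4 | the host opened box 3) = (1/16) / (11/48) = 3/11.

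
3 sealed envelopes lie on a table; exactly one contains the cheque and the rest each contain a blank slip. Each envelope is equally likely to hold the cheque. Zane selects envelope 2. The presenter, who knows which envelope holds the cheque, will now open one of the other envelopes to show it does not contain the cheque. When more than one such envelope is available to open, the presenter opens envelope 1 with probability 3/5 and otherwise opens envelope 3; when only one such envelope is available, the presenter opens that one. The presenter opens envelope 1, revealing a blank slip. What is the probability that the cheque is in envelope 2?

Apply Bayes' rule, conditioning on where the cheque actually is.
If it is in envelope 1 (prior 1/3): the presenter opened envelope 1, so this case is ruled out; weight (1/3)·0 = 0.
If it is in envelope 2 (prior 1/3): envelope 1 is available, opened with probability 3/5; weight (1/3)·(3/5) = 1/5.
If it is in envelope 3 (prior 1/3): only envelope 1 is available, probability 1; weight (1/3)·1 = 1/3.
The weights sum to 8/15.
So P(the cheque in envelope 2 | the presenter opened envelope 1) = (1/5) / (8/15) = 3/8.

3/8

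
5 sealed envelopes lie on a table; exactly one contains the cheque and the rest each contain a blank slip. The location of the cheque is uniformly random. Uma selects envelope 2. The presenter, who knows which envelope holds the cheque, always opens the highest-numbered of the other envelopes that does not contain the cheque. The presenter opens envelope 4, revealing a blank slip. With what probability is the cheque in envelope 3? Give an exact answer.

0

Apply Bayes' rule, conditioning on where the cheque actually is.
If it is in any of envelopes 1, 2, and 3 (prior 1/5 each): the presenter would have opened envelope 5 instead, probability 0; weight (1/5)·0 = 0 each.
If it is in envelope 4 (prior 1/5): the presenter opened envelope 4, so this case is ruled out; weight (1/5)·0 = 0.
If it is in envelope 5 (prior 1/5): envelope 4 is the highest-numbered option available, probability 1; weight (1/5)·1 = 1/5.
The weights sum to 1/5.
So P(the cheque in envelope 3 | the presenter opened envelope 4) = 0 / (1/5) = 0.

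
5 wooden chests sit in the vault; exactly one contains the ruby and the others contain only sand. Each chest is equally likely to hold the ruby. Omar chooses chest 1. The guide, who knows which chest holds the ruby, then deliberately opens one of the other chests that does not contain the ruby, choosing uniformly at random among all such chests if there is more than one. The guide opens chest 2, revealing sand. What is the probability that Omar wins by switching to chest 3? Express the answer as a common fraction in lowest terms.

4/15

Consider each possible location of the ruby in turn.
If it is in chest 1 (prior 1/5): the guide has 4 equally likely choices, so probability 1/4; weight (1/5)·(1/4) = 1/20.
If it is in chest 2 (prior 1/5): the guide opened chest 2, so this case is ruled out; weight (1/5)·0 = 0.
If it is in any of chests 3, 4, and 5 (prior 1/5 each): the guide has 3 equally likely choices, so probability 1/3; weight (1/5)·(1/3) = 1/15 each.
The weights sum to 1/4.
So P(the ruby in chest 3 | the guide opened chest 2) = (1/15) / (1/4) = 4/15.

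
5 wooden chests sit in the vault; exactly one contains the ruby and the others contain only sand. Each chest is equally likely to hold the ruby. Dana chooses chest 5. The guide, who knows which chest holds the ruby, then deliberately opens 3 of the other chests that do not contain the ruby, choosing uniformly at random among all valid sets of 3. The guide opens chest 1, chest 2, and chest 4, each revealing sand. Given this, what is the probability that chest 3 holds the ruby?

Apply Bayes' rule, conditioning on where the ruby actually is.
If it is in any of chests 1, 2, and 4 (prior 1/5 each): that chest was opened and seen not to hold the prize — ruled out; weight (1/5)·0 = 0 each.
If it is in chest 3 (prior 1/5): the guide has no choice, probability 1; weight (1/5)·1 = 1/5.
If it is in chest 5 (prior 1/5): the guide has 4 equally likely choices, so probability 1/4; weight (1/5)·(1/4) = 1/20.
The weights sum to 1/4.
So P(the ruby in chest 3 | the guide opened chest 1, chest 2, and chest 4) = (1/5) / (1/4) = 4/5.

4/5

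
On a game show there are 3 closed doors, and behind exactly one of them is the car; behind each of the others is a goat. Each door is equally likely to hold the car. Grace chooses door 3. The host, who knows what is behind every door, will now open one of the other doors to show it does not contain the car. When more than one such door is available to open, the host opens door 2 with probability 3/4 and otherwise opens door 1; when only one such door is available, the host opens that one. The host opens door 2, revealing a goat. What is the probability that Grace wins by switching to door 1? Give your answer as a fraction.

4/7

Condition on the true location of the car.
If it is behind door 1 (prior 1/3): only door 2 is available, probability 1; weight (1/3)·1 = 1/3.
If it is behind door 2 (prior 1/3): the host opened door 2, so this case is ruled out; weight (1/3)·0 = 0.
If it is behind door 3 (prior 1/3): door 2 is available, opened with probability 3/4; weight (1/3)·(3/4) = 1/4.
The weights sum to 7/12.
So P(the car behind door 1 | the host opened door 2) = (1/3) / (7/12) = 4/7.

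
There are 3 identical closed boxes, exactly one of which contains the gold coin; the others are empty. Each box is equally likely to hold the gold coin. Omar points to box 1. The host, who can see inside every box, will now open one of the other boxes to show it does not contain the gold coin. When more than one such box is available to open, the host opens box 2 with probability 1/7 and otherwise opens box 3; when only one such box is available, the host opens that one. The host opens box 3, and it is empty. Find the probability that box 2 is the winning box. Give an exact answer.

7/13

Condition on the true location of the gold coin.
If it is in box 1 (prior 1/3): box 2 is available but not opened, probability 6/7; weight (1/3)·(6/7) = 2/7.
If it is in box 2 (prior 1/3): only box 3 is available, probability 1; weight (1/3)·1 = 1/3.
If it is in box 3 (prior 1/3): the host opened box 3, so this case is ruled out; weight (1/3)·0 = 0.
The weights sum to 13/21.
So P(the gold coin in box 2 | the host opened box 3) = (1/3) / (13/21) = 7/13.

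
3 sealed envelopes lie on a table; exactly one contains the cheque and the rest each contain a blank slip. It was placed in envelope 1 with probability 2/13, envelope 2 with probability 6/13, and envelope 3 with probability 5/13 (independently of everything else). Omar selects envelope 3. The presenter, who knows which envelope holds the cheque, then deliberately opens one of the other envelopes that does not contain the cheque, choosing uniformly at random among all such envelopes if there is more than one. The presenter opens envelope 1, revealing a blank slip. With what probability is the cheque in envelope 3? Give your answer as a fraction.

Consider each possible location of the cheque in turn.
If it is in envelope 1 (prior 2/13): the presenter opened envelope 1, so this case is ruled out; weight (2/13)·0 = 0.
If it is in envelope 2 (prior 6/13): the presenter has no choice, probability 1; weight (6/13)·1 = 6/13.
If it is in envelope 3 (prior 5/13): the presenter has 2 equally likely choices, so probability 1/2; weight (5/13)·(1/2) = 5/26.
The weights sum to 17/26.
So P(the cheque in envelope 3 | the presenter opened envelope 1) = (5/26) / (17/26) = 5/17.

5/17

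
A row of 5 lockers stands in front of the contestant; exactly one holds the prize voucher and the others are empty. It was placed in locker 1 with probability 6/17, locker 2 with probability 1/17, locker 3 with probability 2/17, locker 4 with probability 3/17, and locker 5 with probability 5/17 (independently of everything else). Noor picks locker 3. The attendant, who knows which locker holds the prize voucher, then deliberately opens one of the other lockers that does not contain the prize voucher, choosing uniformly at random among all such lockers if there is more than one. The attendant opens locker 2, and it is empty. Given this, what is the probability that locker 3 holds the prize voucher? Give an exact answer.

Condition on the true location of the prize voucher.
If it is in locker 1 (prior 6/17): the attendant has 3 equally likely choices, so probability 1/3; weight (6/17)·(1/3) = 2/17.
If it is in locker 2 (prior 1/17): the attendant opened locker 2, so this case is ruled out; weight (1/17)·0 = 0.
If it is in locker 3 (prior 2/17): the attendant has 4 equally likely choices, so probability 1/4; weight (2/17)·(1/4) = 1/34.
If it is in locker 4 (prior 3/17): the attendant has 3 equally likely choices, so probability 1/3; weight (3/17)·(1/3) = 1/17.
If it is in locker 5 (prior 5/17): the attendant has 3 equally likely choices, so probability 1/3; weight (5/17)·(1/3) = 5/51.
The weights sum to 31/102.
So P(the prize voucher in locker 3 | the attendant opened locker 2) = (1/34) / (31/102) = 3/31.

3/31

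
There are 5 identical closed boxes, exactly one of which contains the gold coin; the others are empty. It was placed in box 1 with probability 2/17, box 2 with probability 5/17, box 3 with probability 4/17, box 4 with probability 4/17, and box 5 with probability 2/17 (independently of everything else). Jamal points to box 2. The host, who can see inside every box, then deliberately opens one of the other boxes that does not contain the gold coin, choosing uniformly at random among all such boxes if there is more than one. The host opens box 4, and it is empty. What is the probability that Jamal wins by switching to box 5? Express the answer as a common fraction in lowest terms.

8/47

Condition on the true location of the gold coin.
If it is in either of boxes 1 and 5 (prior 2/17 each): the host has 3 equally likely choices, so probability 1/3; weight (2/17)·(1/3) = 2/51 each.
If it is in box 2 (prior 5/17): the host has 4 equally likely choices, so probability 1/4; weight (5/17)·(1/4) = 5/68.
If it is in box 3 (prior 4/17): the host has 3 equally likely choices, so probability 1/3; weight (4/17)·(1/3) = 4/51.
If it is in box 4 (prior 4/17): the host opened box 4, so this case is ruled out; weight (4/17)·0 = 0.
The weights sum to 47/204.
So P(the gold coin in box 5 | the host opened box 4) = (2/51) / (47/204) = 8/47.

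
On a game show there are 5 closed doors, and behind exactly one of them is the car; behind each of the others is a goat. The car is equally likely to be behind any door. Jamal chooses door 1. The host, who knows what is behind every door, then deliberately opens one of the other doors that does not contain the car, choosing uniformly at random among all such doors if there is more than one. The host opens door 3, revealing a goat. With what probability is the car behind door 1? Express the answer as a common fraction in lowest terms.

1/5

Apply Bayes' rule, conditioning on where the car actually is.
If it is behind door 1 (prior 1/5): the host has 4 equally likely choices, so probability 1/4; weight (1/5)·(1/4) = 1/20.
If it is behind any of doors 2, 4, and 5 (prior 1/5 each): the host has 3 equally likely choices, so probability 1/3; weight (1/5)·(1/3) = 1/15 each.
If it is behind door 3 (prior 1/5): the host opened door 3, so this case is ruled out; weight (1/5)·0 = 0.
The weights sum to 1/4.
So P(the car behind door 1 | the host opened door 3) = (1/20) / (1/4) = 1/5.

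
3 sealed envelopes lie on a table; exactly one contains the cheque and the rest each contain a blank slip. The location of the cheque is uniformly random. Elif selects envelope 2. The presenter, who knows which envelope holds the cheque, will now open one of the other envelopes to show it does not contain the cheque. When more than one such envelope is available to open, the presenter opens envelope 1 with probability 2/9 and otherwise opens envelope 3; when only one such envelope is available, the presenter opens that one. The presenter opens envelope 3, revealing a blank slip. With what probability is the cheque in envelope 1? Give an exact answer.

Consider each possible location of the cheque in turn.
If it is in envelope 1 (prior 1/3): only envelope 3 is available, probability 1; weight (1/3)·1 = 1/3.
If it is in envelope 2 (prior 1/3): envelope 1 is available but not opened, probability 7/9; weight (1/3)·(7/9) = 7/27.
If it is in envelope 3 (prior 1/3): the presenter opened envelope 3, so this case is ruled out; weight (1/3)·0 = 0.
The weights sum to 16/27.
So P(the cheque in envelope 1 | the presenter opened envelope 3) = (1/3) / (16/27) = 9/16.

9/16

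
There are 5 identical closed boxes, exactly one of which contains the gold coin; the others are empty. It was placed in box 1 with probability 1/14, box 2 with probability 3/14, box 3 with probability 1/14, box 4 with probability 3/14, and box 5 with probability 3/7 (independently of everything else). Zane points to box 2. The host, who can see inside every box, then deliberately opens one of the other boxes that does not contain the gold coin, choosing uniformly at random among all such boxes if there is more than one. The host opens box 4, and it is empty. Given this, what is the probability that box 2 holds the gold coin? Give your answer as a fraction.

9/41

Condition on the true location of the gold coin.
If it is in either of boxes 1 and 3 (prior 1/14 each): the host has 3 equally likely choices, so probability 1/3; weight (1/14)·(1/3) = 1/42 each.
If it is in box 2 (prior 3/14): the host has 4 equally likely choices, so probability 1/4; weight (3/14)·(1/4) = 3/56.
If it is in box 4 (prior 3/14): the host opened box 4, so this case is ruled out; weight (3/14)·0 = 0.
If it is in box 5 (prior 3/7): the host has 3 equally likely choices, so probability 1/3; weight (3/7)·(1/3) = 1/7.
The weights sum to 41/168.
So P(the gold coin in box 2 | the host opened box 4) = (3/56) / (41/168) = 9/41.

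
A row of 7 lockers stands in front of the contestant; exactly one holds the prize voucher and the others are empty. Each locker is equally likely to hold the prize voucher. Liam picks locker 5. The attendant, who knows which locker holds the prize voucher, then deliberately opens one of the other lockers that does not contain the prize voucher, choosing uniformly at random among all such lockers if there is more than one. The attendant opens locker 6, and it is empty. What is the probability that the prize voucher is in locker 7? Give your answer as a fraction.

Consider each possible location of the prize voucher in turn.
If it is in any of lockers 1, 2, 3, 4, and 7 (prior 1/7 each): the attendant has 5 equally likely choices, so probability 1/5; weight (1/7)·(1/5) = 1/35 each.
If it is in locker 5 (prior 1/7): the attendant has 6 equally likely choices, so probability 1/6; weight (1/7)·(1/6) = 1/42.
If it is in locker 6 (prior 1/7): the attendant opened locker 6, so this case is ruled out; weight (1/7)·0 = 0.
The weights sum to 1/6.
So P(the prize voucher in locker 7 | the attendant opened locker 6) = (1/35) / (1/6) = 6/35.

6/35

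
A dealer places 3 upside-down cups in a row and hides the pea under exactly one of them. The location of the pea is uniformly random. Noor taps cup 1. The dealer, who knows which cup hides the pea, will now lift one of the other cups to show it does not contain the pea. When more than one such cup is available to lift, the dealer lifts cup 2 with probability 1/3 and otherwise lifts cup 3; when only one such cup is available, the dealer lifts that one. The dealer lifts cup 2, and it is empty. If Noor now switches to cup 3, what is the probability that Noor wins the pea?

Consider each possible location of the pea in turn.
If it is under cup 1 (prior 1/3): cup 2 is available, opened with probability 1/3; weight (1/3)·(1/3) = 1/9.
If it is under cup 2 (prior 1/3): the dealer opened cup 2, so this case is ruled out; weight (1/3)·0 = 0.
If it is under cup 3 (prior 1/3): only cup 2 is available, probability 1; weight (1/3)·1 = 1/3.
The weights sum to 4/9.
So P(the pea under cup 3 | the dealer opened cup 2) = (1/3) / (4/9) = 3/4.

3/4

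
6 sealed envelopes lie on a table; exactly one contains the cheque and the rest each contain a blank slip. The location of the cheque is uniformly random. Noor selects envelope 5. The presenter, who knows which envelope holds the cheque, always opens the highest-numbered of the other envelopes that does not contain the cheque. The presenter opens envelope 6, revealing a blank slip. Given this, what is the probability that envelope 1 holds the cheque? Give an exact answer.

1/5

Condition on the true location of the cheque.
If it is in any of envelopes 1, 2, 3, 4, and 5 (prior 1/6 each): envelope 6 is the highest-numbered option available, probability 1; weight (1/6)·1 = 1/6 each.
If it is in envelope 6 (prior 1/6): the presenter opened envelope 6, so this case is ruled out; weight (1/6)·0 = 0.
The weights sum to 5/6.
So P(the cheque in envelope 1 | the presenter opened envelope 6) = (1/6) / (5/6) = 1/5.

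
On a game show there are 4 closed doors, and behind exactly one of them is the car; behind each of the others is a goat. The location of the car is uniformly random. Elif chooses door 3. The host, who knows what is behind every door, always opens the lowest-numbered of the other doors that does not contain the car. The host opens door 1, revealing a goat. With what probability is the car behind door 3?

Condition on the true location of the car.
If it is behind door 1 (prior 1/4): the host opened door 1, so this case is ruled out; weight (1/4)·0 = 0.
If it is behind any of doors 2, 3, and 4 (prior 1/4 each): door 1 is the lowest-numbered option available, probability 1; weight (1/4)·1 = 1/4 each.
The weights sum to 3/4.
So P(the car behind door 3 | the host opened door 1) = (1/4) / (3/4) = 1/3.

1/3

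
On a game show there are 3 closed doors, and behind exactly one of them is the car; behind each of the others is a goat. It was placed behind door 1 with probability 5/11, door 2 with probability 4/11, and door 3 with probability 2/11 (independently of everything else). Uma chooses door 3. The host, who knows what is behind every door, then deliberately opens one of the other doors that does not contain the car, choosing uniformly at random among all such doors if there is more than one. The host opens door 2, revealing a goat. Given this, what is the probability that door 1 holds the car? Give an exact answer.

Apply Bayes' rule, conditioning on where the car actually is.
If it is behind door 1 (prior 5/11): the host has no choice, probability 1; weight (5/11)·1 = 5/11.
If it is behind door 2 (prior 4/11): the host opened door 2, so this case is ruled out; weight (4/11)·0 = 0.
If it is behind door 3 (prior 2/11): the host has 2 equally likely choices, so probability 1/2; weight (2/11)·(1/2) = 1/11.
The weights sum to 6/11.
So P(the car behind door 1 | the host opened door 2) = (5/11) / (6/11) = 5/6.

5/6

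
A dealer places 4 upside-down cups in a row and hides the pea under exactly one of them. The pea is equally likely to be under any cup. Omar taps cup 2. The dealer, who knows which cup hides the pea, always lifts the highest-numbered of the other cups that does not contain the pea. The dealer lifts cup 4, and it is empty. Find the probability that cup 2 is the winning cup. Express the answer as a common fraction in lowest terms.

Apply Bayes' rule, conditioning on where the pea actually is.
If it is under any of cups 1, 2, and 3 (prior 1/4 each): cup 4 is the highest-numbered option available, probability 1; weight (1/4)·1 = 1/4 each.
If it is under cup 4 (prior 1/4): the dealer opened cup 4, so this case is ruled out; weight (1/4)·0 = 0.
The weights sum to 3/4.
So P(the pea under cup 2 | the dealer opened cup 4) = (1/4) / (3/4) = 1/3.

1/3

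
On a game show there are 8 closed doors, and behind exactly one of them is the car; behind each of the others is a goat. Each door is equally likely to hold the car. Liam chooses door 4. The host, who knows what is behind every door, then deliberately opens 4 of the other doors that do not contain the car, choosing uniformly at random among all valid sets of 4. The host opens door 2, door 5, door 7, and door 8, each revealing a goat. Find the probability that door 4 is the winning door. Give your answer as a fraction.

1/8

Apply Bayes' rule, conditioning on where the car actually is.
If it is behind any of doors 1, 3, and 6 (prior 1/8 each): the host has 15 equally likely choices, so probability 1/15; weight (1/8)·(1/15) = 1/120 each.
If it is behind any of doors 2, 5, 7, and 8 (prior 1/8 each): that door was opened and seen not to hold the prize — ruled out; weight (1/8)·0 = 0 each.
If it is behind door 4 (prior 1/8): the host has 35 equally likely choices, so probability 1/35; weight (1/8)·(1/35) = 1/280.
The weights sum to 1/35.
So P(the car behind door 4 | the host opened door 2, door 5, door 7, and door 8) = (1/280) / (1/35) = 1/8.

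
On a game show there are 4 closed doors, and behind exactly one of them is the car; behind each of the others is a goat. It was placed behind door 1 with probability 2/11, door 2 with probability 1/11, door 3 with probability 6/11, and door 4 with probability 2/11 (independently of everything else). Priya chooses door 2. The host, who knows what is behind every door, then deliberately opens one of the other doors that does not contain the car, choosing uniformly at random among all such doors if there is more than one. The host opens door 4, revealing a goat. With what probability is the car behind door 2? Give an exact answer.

1/13

Consider each possible location of the car in turn.
If it is behind door 1 (prior 2/11): the host has 2 equally likely choices, so probability 1/2; weight (2/11)·(1/2) = 1/11.
If it is behind door 2 (prior 1/11): the host has 3 equally likely choices, so probability 1/3; weight (1/11)·(1/3) = 1/33.
If it is behind door 3 (prior 6/11): the host has 2 equally likely choices, so probability 1/2; weight (6/11)·(1/2) = 3/11.
If it is behind door 4 (prior 2/11): the host opened door 4, so this case is ruled out; weight (2/11)·0 = 0.
The weights sum to 13/33.
So P(the car behind door 2 | the host opened door 4) = (1/33) / (13/33) = 1/13.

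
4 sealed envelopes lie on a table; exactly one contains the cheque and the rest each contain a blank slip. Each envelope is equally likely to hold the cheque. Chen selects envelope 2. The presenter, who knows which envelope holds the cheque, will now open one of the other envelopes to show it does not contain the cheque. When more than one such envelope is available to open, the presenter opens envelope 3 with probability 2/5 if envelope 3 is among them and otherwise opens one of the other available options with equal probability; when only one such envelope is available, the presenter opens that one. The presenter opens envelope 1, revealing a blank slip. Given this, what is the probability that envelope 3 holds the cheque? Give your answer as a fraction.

5/14

Consider each possible location of the cheque in turn.
If it is in envelope 1 (prior 1/4): the presenter opened envelope 1, so this case is ruled out; weight (1/4)·0 = 0.
If it is in envelope 2 (prior 1/4): envelope 3 is available but not opened; envelope 1 gets probability (1 − 2/5)/2 = 3/10; weight (1/4)·(3/10) = 3/40.
If it is in envelope 3 (prior 1/4): envelope 3 holds the prize so is unavailable; the presenter chooses uniformly among the 2 others, probability 1/2; weight (1/4)·(1/2) = 1/8.
If it is in envelope 4 (prior 1/4): envelope 3 is available but not opened, probability 3/5; weight (1/4)·(3/5) = 3/20.
The weights sum to 7/20.
So P(the cheque in envelope 3 | the presenter opened envelope 1) = (1/8) / (7/20) = 5/14.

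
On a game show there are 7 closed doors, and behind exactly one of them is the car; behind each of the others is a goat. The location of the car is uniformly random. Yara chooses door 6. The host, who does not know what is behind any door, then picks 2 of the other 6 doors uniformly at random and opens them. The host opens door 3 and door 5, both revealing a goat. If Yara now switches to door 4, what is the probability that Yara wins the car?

1/5

Apply Bayes' rule, conditioning on where the car actually is.
If it is behind any of doors 1, 2, 4, 6, and 7 (prior 1/7 each): the host picks exactly this set with probability 1/15 regardless, and none is the prize; weight (1/7)·(1/15) = 1/105 each.
If it is behind either of doors 3 and 5 (prior 1/7 each): that door was opened and seen not to hold the prize — ruled out; weight (1/7)·0 = 0 each.
The weights sum to 1/21.
So P(the car behind door 4 | the host opened door 3 and door 5) = (1/105) / (1/21) = 1/5.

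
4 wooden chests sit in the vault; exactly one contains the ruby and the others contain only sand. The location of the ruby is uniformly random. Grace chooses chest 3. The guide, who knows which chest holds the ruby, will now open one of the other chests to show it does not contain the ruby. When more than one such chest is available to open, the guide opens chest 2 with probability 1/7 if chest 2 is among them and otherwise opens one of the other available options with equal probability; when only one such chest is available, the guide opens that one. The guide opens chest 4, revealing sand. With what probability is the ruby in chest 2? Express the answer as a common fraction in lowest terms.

Consider each possible location of the ruby in turn.
If it is in chest 1 (prior 1/4): chest 2 is available but not opened, probability 6/7; weight (1/4)·(6/7) = 3/14.
If it is in chest 2 (prior 1/4): chest 2 holds the prize so is unavailable; the guide chooses uniformly among the 2 others, probability 1/2; weight (1/4)·(1/2) = 1/8.
If it is in chest 3 (prior 1/4): chest 2 is available but not opened; chest 4 gets probability (1 − 1/7)/2 = 3/7; weight (1/4)·(3/7) = 3/28.
If it is in chest 4 (prior 1/4): the guide opened chest 4, so this case is ruled out; weight (1/4)·0 = 0.
The weights sum to 25/56.
So P(the ruby in chest 2 | the guide opened chest 4) = (1/8) / (25/56) = 7/25.

7/25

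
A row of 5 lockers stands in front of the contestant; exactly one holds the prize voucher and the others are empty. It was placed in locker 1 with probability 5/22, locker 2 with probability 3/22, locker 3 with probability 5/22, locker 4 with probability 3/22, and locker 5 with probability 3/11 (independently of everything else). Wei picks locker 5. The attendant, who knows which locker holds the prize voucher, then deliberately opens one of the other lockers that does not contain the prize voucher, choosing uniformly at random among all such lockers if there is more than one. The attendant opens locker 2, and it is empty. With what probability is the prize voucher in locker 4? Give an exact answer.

Consider each possible location of the prize voucher in turn.
If it is in either of lockers 1 and 3 (prior 5/22 each): the attendant has 3 equally likely choices, so probability 1/3; weight (5/22)·(1/3) = 5/66 each.
If it is in locker 2 (prior 3/22): the attendant opened locker 2, so this case is ruled out; weight (3/22)·0 = 0.
If it is in locker 4 (prior 3/22): the attendant has 3 equally likely choices, so probability 1/3; weight (3/22)·(1/3) = 1/22.
If it is in locker 5 (prior 3/11): the attendant has 4 equally likely choices, so probability 1/4; weight (3/11)·(1/4) = 3/44.
The weights sum to 35/132.
So P(the prize voucher in locker 4 | the attendant opened locker 2) = (1/22) / (35/132) = 6/35.

6/35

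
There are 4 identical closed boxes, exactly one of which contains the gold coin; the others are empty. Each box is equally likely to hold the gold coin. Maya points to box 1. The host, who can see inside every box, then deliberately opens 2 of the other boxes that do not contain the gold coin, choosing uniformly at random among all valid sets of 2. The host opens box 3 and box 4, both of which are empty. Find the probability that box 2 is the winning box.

3/4

Consider each possible location of the gold coin in turn.
If it is in box 1 (prior 1/4): the host has 3 equally likely choices, so probability 1/3; weight (1/4)·(1/3) = 1/12.
If it is in box 2 (prior 1/4): the host has no choice, probability 1; weight (1/4)·1 = 1/4.
If it is in either of boxes 3 and 4 (prior 1/4 each): that box was opened and seen not to hold the prize — ruled out; weight (1/4)·0 = 0 each.
The weights sum to 1/3.
So P(the gold coin in box 2 | the host opened box 3 and box 4) = (1/4) / (1/3) = 3/4.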